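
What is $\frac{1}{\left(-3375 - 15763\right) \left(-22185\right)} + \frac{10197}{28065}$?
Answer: $\frac{57725425393}{158876537526} \approx 0.36334$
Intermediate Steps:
$\frac{1}{\left(-3375 - 15763\right) \left(-22185\right)} + \frac{10197}{28065} = \frac{1}{-19138} \left(- \frac{1}{22185}\right) + 10197 \cdot \frac{1}{28065} = \left(- \frac{1}{19138}\right) \left(- \frac{1}{22185}\right) + \frac{3399}{9355} = \frac{1}{424576530} + \frac{3399}{9355} = \frac{57725425393}{158876537526}$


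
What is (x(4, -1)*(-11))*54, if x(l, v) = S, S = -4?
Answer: 2376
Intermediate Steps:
x(l, v) = -4
(x(4, -1)*(-11))*54 = -4*(-11)*54 = 44*54 = 2376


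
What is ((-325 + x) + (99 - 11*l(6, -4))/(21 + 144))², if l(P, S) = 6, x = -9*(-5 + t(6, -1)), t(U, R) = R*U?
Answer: 1274641/25 ≈ 50986.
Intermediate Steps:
x = 99 (x = -9*(-5 - 1*6) = -9*(-5 - 6) = -9*(-11) = 99)
((-325 + x) + (99 - 11*l(6, -4))/(21 + 144))² = ((-325 + 99) + (99 - 11*6)/(21 + 144))² = (-226 + (99 - 66)/165)² = (-226 + 33*(1/165))² = (-226 + ⅕)² = (-1129/5)² = 1274641/25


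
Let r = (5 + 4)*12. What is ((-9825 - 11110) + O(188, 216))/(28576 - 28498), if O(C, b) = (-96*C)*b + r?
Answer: -3919195/78 ≈ -50246.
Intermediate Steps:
r = 108 (r = 9*12 = 108)
O(C, b) = 108 - 96*C*b (O(C, b) = (-96*C)*b + 108 = -96*C*b + 108 = 108 - 96*C*b)
((-9825 - 11110) + O(188, 216))/(28576 - 28498) = ((-9825 - 11110) + (108 - 96*188*216))/(28576 - 28498) = (-20935 + (108 - 3898368))/78 = (-20935 - 3898260)*(1/78) = -3919195*1/78 = -3919195/78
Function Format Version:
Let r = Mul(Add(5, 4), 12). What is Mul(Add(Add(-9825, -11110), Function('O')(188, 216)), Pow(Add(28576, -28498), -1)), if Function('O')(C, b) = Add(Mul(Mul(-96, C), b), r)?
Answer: Rational(-3919195, 78) ≈ -50246.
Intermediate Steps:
r = 108 (r = Mul(9, 12) = 108)
Function('O')(C, b) = Add(108, Mul(-96, C, b)) (Function('O')(C, b) = Add(Mul(Mul(-96, C), b), 108) = Add(Mul(-96, C, b), 108) = Add(108, Mul(-96, C, b)))
Mul(Add(Add(-9825, -11110), Function('O')(188, 216)), Pow(Add(28576, -28498), -1)) = Mul(Add(Add(-9825, -11110), Add(108, Mul(-96, 188, 216))), Pow(Add(28576, -28498), -1)) = Mul(Add(-20935, Add(108, -3898368)), Pow(78, -1)) = Mul(Add(-20935, -3898260), Rational(1, 78)) = Mul(-3919195, Rational(1, 78)) = Rational(-3919195, 78)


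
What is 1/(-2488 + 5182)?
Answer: 1/2694 ≈ 0.00037120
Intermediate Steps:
1/(-2488 + 5182) = 1/2694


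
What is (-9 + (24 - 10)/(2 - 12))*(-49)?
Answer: 2548/5 ≈ 509.60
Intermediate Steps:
(-9 + (24 - 10)/(2 - 12))*(-49) = (-9 + 14/(-10))*(-49) = (-9 + 14*(-⅒))*(-49) = (-9 - 7/5)*(-49) = -52/5*(-49) = 2548/5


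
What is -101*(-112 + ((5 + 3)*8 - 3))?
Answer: 5151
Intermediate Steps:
-101*(-112 + ((5 + 3)*8 - 3)) = -101*(-112 + (8*8 - 3)) = -101*(-112 + (64 - 3)) = -101*(-112 + 61) = -101*(-51) = 5151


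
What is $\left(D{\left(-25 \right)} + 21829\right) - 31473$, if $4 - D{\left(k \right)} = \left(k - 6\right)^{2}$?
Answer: $-10601$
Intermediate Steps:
$D{\left(k \right)} = 4 - \left(-6 + k\right)^{2}$ ($D{\left(k \right)} = 4 - \left(k - 6\right)^{2} = 4 - \left(-6 + k\right)^{2}$)
$\left(D{\left(-25 \right)} + 21829\right) - 31473 = \left(\left(4 - \left(-6 - 25\right)^{2}\right) + 21829\right) - 31473 = \left(\left(4 - \left(-31\right)^{2}\right) + 21829\right) - 31473 = \left(\left(4 - 961\right) + 21829\right) - 31473 = \left(-957 + 21829\right) - 31473 = 20872 - 31473 = -10601$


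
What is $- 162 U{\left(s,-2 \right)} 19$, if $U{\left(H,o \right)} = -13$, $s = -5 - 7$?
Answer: $40014$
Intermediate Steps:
$s = -12$
$- 162 U{\left(s,-2 \right)} 19 = \left(-162\right) \left(-13\right) 19 = 2106 \cdot 19 = 40014$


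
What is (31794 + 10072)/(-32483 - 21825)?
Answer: -20933/27154 ≈ -0.77090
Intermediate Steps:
(31794 + 10072)/(-32483 - 21825) = 41866/(-54308) = 41866*(-1/54308) = -20933/27154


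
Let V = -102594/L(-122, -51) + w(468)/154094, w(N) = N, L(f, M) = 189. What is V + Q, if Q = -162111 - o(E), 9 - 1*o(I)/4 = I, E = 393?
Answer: -782059626139/4853961 ≈ -1.6112e+5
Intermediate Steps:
o(I) = 36 - 4*I
Q = -160575 (Q = -162111 - (36 - 4*393) = -162111 - (36 - 1572) = -162111 - 1*(-1536) = -162111 + 1536 = -160575)
V = -2634838564/4853961 (V = -102594/189 + 468/154094 = -102594*1/189 + 468*(1/154094) = -34198/63 + 234/77047 = -2634838564/4853961 ≈ -542.82)
V + Q = -2634838564/4853961 - 160575 = -782059626139/4853961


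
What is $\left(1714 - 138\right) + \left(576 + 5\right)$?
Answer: $2157$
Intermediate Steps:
$\left(1714 - 138\right) + \left(576 + 5\right) = \left(1714 - 138\right) + 581 = 1576 + 581 = 2157$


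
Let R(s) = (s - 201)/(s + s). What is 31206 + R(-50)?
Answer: 3120851/100 ≈ 31209.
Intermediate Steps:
R(s) = (-201 + s)/(2*s) (R(s) = (-201 + s)/((2*s)) = (-201 + s)*(1/(2*s)) = (-201 + s)/(2*s))
31206 + R(-50) = 31206 + (½)*(-201 - 50)/(-50) = 31206 + (½)*(-1/50)*(-251) = 31206 + 251/100 = 3120851/100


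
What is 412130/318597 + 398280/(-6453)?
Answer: -13803482030/228434049 ≈ -60.427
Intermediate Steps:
412130/318597 + 398280/(-6453) = 412130*(1/318597) + 398280*(-1/6453) = 412130/318597 - 132760/2151 = -13803482030/228434049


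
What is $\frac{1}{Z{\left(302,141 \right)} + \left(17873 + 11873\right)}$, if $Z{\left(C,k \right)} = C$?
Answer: $\frac{1}{30048} \approx 3.328 \cdot 10^{-5}$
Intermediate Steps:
$\frac{1}{Z{\left(302,141 \right)} + \left(17873 + 11873\right)} = \frac{1}{302 + \left(17873 + 11873\right)} = \frac{1}{302 + 29746} = \frac{1}{30048}$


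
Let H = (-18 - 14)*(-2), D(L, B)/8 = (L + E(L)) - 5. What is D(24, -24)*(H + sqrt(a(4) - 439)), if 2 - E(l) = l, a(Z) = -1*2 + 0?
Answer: -1536 - 504*I ≈ -1536.0 - 504.0*I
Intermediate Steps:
a(Z) = -2 (a(Z) = -2 + 0 = -2)
E(l) = 2 - l
D(L, B) = -24 (D(L, B) = 8*((L + (2 - L)) - 5) = 8*(2 - 5) = 8*(-3) = -24)
H = 64 (H = -32*(-2) = 64)
D(24, -24)*(H + sqrt(a(4) - 439)) = -24*(64 + sqrt(-2 - 439)) = -24*(64 + sqrt(-441)) = -24*(64 + 21*I) = -1536 - 504*I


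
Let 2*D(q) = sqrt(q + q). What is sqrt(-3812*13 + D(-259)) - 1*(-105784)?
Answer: 105784 + sqrt(-198224 + 2*I*sqrt(518))/2 ≈ 1.0578e+5 + 222.61*I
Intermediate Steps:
D(q) = sqrt(2)*sqrt(q)/2 (D(q) = sqrt(q + q)/2 = sqrt(2*q)/2 = (sqrt(2)*sqrt(q))/2 = sqrt(2)*sqrt(q)/2)
sqrt(-3812*13 + D(-259)) - 1*(-105784) = sqrt(-3812*13 + sqrt(2)*sqrt(-259)/2) - 1*(-105784) = sqrt(-49556 + sqrt(2)*(I*sqrt(259))/2) + 105784 = sqrt(-49556 + I*sqrt(518)/2) + 105784 = 105784 + sqrt(-49556 + I*sqrt(518)/2)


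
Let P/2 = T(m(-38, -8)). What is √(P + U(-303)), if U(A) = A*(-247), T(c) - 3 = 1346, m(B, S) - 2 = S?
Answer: √77539 ≈ 278.46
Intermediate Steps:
m(B, S) = 2 + S
T(c) = 1349 (T(c) = 3 + 1346 = 1349)
P = 2698 (P = 2*1349 = 2698)
U(A) = -247*A
√(P + U(-303)) = √(2698 - 247*(-303)) = √(2698 + 74841) = √77539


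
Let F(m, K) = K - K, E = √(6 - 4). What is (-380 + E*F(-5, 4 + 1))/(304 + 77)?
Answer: -380/381 ≈ -0.99738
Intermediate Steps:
E = √2 ≈ 1.4142
F(m, K) = 0
(-380 + E*F(-5, 4 + 1))/(304 + 77) = (-380 + √2*0)/(304 + 77) = (-380 + 0)/381 = -380*1/381 = -380/381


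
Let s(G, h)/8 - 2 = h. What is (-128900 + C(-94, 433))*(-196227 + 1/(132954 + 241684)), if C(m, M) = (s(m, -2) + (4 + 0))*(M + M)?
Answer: 4610656748362350/187319 ≈ 2.4614e+10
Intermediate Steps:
s(G, h) = 16 + 8*h
C(m, M) = 8*M (C(m, M) = ((16 + 8*(-2)) + (4 + 0))*(M + M) = ((16 - 16) + 4)*(2*M) = (0 + 4)*(2*M) = 4*(2*M) = 8*M)
(-128900 + C(-94, 433))*(-196227 + 1/(132954 + 241684)) = (-128900 + 8*433)*(-196227 + 1/(132954 + 241684)) = (-128900 + 3464)*(-196227 + 1/374638) = -125436*(-196227 + 1/374638) = -125436*(-73514090825/374638) = 4610656748362350/187319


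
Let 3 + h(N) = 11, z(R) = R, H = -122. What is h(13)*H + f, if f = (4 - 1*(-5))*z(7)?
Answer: -913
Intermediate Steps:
h(N) = 8 (h(N) = -3 + 11 = 8)
f = 63 (f = (4 - 1*(-5))*7 = (4 + 5)*7 = 9*7 = 63)
h(13)*H + f = 8*(-122) + 63 = -976 + 63 = -913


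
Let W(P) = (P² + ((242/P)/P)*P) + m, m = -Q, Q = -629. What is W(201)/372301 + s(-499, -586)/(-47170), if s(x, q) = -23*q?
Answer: -309784314119/1764924536085 ≈ -0.17552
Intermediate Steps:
m = 629 (m = -1*(-629) = 629)
W(P) = 629 + P² + 242/P (W(P) = (P² + ((242/P)/P)*P) + 629 = (P² + (242/P²)*P) + 629 = (P² + 242/P) + 629 = 629 + P² + 242/P)
W(201)/372301 + s(-499, -586)/(-47170) = (629 + 201² + 242/201)/372301 - 23*(-586)/(-47170) = (629 + 40401 + 242*(1/201))*(1/372301) + 13478*(-1/47170) = (629 + 40401 + 242/201)*(1/372301) - 6739/23585 = (8247272/201)*(1/372301) - 6739/23585 = 8247272/74832501 - 6739/23585 = -309784314119/1764924536085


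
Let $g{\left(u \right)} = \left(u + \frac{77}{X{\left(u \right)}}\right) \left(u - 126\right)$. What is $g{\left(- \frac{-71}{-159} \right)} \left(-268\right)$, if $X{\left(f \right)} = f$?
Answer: $- \frac{10515914298920}{1794951} \approx -5.8586 \cdot 10^{6}$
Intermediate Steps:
$g{\left(u \right)} = \left(-126 + u\right) \left(u + \frac{77}{u}\right)$ ($g{\left(u \right)} = \left(u + \frac{77}{u}\right) \left(u - 126\right) = \left(u + \frac{77}{u}\right) \left(-126 + u\right) = \left(-126 + u\right) \left(u + \frac{77}{u}\right)$)
$g{\left(- \frac{-71}{-159} \right)} \left(-268\right) = \left(77 + \left(- \frac{-71}{-159}\right)^{2} - \frac{9702}{\left(-1\right) \left(- \frac{71}{-159}\right)} - 126 \left(- \frac{-71}{-159}\right)\right) \left(-268\right) = \left(77 + \left(- \frac{\left(-71\right) \left(-1\right)}{159}\right)^{2} - \frac{9702}{\left(-1\right) \left(\left(-71\right) \left(- \frac{1}{159}\right)\right)} - 126 \left(- \frac{\left(-71\right) \left(-1\right)}{159}\right)\right) \left(-268\right) = \left(77 + \left(\left(-1\right) \frac{71}{159}\right)^{2} - \frac{9702}{\left(-1\right) \frac{71}{159}} - 126 \left(\left(-1\right) \frac{71}{159}\right)\right) \left(-268\right) = \left(77 + \left(- \frac{71}{159}\right)^{2} - \frac{9702}{- \frac{71}{159}} - - \frac{2982}{53}\right) \left(-268\right) = \left(77 + \frac{5041}{25281} - - \frac{1542618}{71} + \frac{2982}{53}\right) \left(-268\right) = \left(77 + \frac{5041}{25281} + \frac{1542618}{71} + \frac{2982}{53}\right) \left(-268\right) = \frac{39238486190}{1794951} \left(-268\right) = - \frac{10515914298920}{1794951}$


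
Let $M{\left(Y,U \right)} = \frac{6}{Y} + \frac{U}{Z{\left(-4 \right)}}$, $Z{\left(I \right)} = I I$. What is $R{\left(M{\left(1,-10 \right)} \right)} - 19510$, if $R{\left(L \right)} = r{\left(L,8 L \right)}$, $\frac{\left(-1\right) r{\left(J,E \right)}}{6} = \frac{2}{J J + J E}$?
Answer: $- \frac{108222226}{5547} \approx -19510.0$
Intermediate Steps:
$Z{\left(I \right)} = I^{2}$
$M{\left(Y,U \right)} = \frac{6}{Y} + \frac{U}{16}$ ($M{\left(Y,U \right)} = \frac{6}{Y} + \frac{U}{\left(-4\right)^{2}} = \frac{6}{Y} + \frac{U}{16}$)
$r{\left(J,E \right)} = - \frac{12}{J^{2} + E J}$ ($r{\left(J,E \right)} = - 6 \frac{2}{J J + J E} = - 6 \frac{2}{J^{2} + E J} = - \frac{12}{J^{2} + E J}$)
$R{\left(L \right)} = - \frac{4}{3 L^{2}}$ ($R{\left(L \right)} = - \frac{12}{L \left(8 L + L\right)} = - \frac{12}{L 9 L} = - \frac{12 \frac{1}{9 L}}{L} = - \frac{4}{3 L^{2}}$)
$R{\left(M{\left(1,-10 \right)} \right)} - 19510 = - \frac{4}{3 \left(\frac{6}{1} + \frac{1}{16} \left(-10\right)\right)^{2}} - 19510 = - \frac{4}{3 \left(6 \cdot 1 - \frac{5}{8}\right)^{2}} - 19510 = - \frac{4}{3 \left(6 - \frac{5}{8}\right)^{2}} - 19510 = - \frac{4}{3 \cdot \frac{1849}{64}} - 19510 = \left(- \frac{4}{3}\right) \frac{64}{1849} - 19510 = - \frac{256}{5547} - 19510 = - \frac{108222226}{5547}$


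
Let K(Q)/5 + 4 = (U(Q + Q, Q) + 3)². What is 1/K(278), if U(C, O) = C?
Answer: 1/1562385 ≈ 6.4005e-7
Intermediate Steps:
K(Q) = -20 + 5*(3 + 2*Q)² (K(Q) = -20 + 5*((Q + Q) + 3)² = -20 + 5*(2*Q + 3)² = -20 + 5*(3 + 2*Q)²)
1/K(278) = 1/(-20 + 5*(3 + 2*278)²) = 1/(-20 + 5*(3 + 556)²) = 1/(-20 + 5*559²) = 1/(-20 + 5*312481) = 1/(-20 + 1562405) = 1/1562385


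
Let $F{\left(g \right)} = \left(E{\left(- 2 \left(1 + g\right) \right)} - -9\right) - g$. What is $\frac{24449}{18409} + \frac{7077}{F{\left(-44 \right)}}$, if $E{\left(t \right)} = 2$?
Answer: $\frac{131625188}{1012495} \approx 130.0$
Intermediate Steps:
$F{\left(g \right)} = 11 - g$ ($F{\left(g \right)} = \left(2 - -9\right) - g = \left(2 + 9\right) - g = 11 - g$)
$\frac{24449}{18409} + \frac{7077}{F{\left(-44 \right)}} = \frac{24449}{18409} + \frac{7077}{11 - -44} = 24449 \cdot \frac{1}{18409} + \frac{7077}{11 + 44} = \frac{24449}{18409} + \frac{7077}{55} = \frac{131625188}{1012495}$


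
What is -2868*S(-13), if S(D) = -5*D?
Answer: -186420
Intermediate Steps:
-2868*S(-13) = -(-14340)*(-13) = -2868*65 = -186420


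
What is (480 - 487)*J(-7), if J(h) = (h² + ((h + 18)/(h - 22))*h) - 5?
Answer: -9471/29 ≈ -326.59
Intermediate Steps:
J(h) = -5 + h² + h*(18 + h)/(-22 + h) (J(h) = (h² + ((18 + h)/(-22 + h))*h) - 5 = (h² + h*(18 + h)/(-22 + h)) - 5 = -5 + h² + h*(18 + h)/(-22 + h))
(480 - 487)*J(-7) = (480 - 487)*((110 + (-7)³ - 21*(-7)² + 13*(-7))/(-22 - 7)) = -7*(110 - 343 - 21*49 - 91)/(-29) = -(-7)*(110 - 343 - 1029 - 91)/29 = -(-7)*(-1353)/29 = -7*1353/29 = -9471/29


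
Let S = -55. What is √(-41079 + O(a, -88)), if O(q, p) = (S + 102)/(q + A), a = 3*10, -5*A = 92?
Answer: I*√138176126/58 ≈ 202.67*I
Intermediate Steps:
A = -92/5 (A = -⅕*92 = -92/5 ≈ -18.400)
a = 30
O(q, p) = 47/(-92/5 + q) (O(q, p) = (-55 + 102)/(q - 92/5) = 47/(-92/5 + q))
√(-41079 + O(a, -88)) = √(-41079 + 235/(-92 + 5*30)) = √(-41079 + 235/(-92 + 150)) = √(-41079 + 235/58) = √(-2382347/58) = I*√138176126/58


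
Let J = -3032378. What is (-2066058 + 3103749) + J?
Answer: -1994687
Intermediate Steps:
(-2066058 + 3103749) + J = (-2066058 + 3103749) - 3032378 = 1037691 - 3032378 = -1994687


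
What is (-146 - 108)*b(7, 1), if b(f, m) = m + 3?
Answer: -1016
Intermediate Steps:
b(f, m) = 3 + m
(-146 - 108)*b(7, 1) = (-146 - 108)*(3 + 1) = -254*4 = -1016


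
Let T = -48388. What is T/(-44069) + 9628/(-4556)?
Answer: -50960151/50194591 ≈ -1.0153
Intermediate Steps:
T/(-44069) + 9628/(-4556) = -48388/(-44069) + 9628/(-4556) = -48388*(-1/44069) + 9628*(-1/4556) = 48388/44069 - 2407/1139 = -50960151/50194591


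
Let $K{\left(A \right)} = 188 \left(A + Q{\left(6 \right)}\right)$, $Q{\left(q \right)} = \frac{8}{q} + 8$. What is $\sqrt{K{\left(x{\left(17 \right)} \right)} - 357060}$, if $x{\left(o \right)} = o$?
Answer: $\frac{2 i \sqrt{792246}}{3} \approx 593.39 i$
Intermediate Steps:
$Q{\left(q \right)} = 8 + \frac{8}{q}$
$K{\left(A \right)} = \frac{5264}{3} + 188 A$ ($K{\left(A \right)} = 188 \left(A + \left(8 + \frac{8}{6}\right)\right) = 188 \left(A + \left(8 + 8 \cdot \frac{1}{6}\right)\right) = 188 \left(A + \left(8 + \frac{4}{3}\right)\right) = 188 \left(A + \frac{28}{3}\right) = 188 \left(\frac{28}{3} + A\right) = \frac{5264}{3} + 188 A$)
$\sqrt{K{\left(x{\left(17 \right)} \right)} - 357060} = \sqrt{\left(\frac{5264}{3} + 188 \cdot 17\right) - 357060} = \sqrt{\left(\frac{5264}{3} + 3196\right) - 357060} = \sqrt{\frac{14852}{3} - 357060} = \sqrt{- \frac{1056328}{3}} = \frac{2 i \sqrt{792246}}{3}$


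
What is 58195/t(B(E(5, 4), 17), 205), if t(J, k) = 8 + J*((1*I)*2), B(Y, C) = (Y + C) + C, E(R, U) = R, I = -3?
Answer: -515/2 ≈ -257.50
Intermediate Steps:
B(Y, C) = Y + 2*C (B(Y, C) = (C + Y) + C = Y + 2*C)
t(J, k) = 8 - 6*J (t(J, k) = 8 + J*((1*(-3))*2) = 8 + J*(-3*2) = 8 + J*(-6) = 8 - 6*J)
58195/t(B(E(5, 4), 17), 205) = 58195/(8 - 6*(5 + 2*17)) = 58195/(8 - 6*(5 + 34)) = 58195/(8 - 6*39) = 58195/(8 - 234) = 58195/(-226) = 58195*(-1/226) = -515/2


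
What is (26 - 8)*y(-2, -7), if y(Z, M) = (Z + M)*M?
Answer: 1134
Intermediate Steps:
y(Z, M) = M*(M + Z) (y(Z, M) = (M + Z)*M = M*(M + Z))
(26 - 8)*y(-2, -7) = (26 - 8)*(-7*(-7 - 2)) = 18*(-7*(-9)) = 18*63 = 1134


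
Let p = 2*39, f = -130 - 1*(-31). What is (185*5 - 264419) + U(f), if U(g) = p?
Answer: -263416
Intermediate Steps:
f = -99 (f = -130 + 31 = -99)
p = 78
U(g) = 78
(185*5 - 264419) + U(f) = (185*5 - 264419) + 78 = (925 - 264419) + 78 = -263494 + 78 = -263416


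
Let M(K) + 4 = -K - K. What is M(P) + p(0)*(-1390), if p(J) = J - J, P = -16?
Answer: 28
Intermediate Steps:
M(K) = -4 - 2*K (M(K) = -4 + (-K - K) = -4 - 2*K)
p(J) = 0
M(P) + p(0)*(-1390) = (-4 - 2*(-16)) + 0*(-1390) = (-4 + 32) + 0 = 28 + 0 = 28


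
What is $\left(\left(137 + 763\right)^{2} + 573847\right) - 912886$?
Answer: $470961$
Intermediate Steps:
$\left(\left(137 + 763\right)^{2} + 573847\right) - 912886 = \left(900^{2} + 573847\right) - 912886 = \left(810000 + 573847\right) - 912886 = 1383847 - 912886 = 470961$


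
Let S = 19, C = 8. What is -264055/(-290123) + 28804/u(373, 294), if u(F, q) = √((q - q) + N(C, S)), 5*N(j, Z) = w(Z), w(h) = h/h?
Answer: 264055/290123 + 28804*√5 ≈ 64409.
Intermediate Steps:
w(h) = 1
N(j, Z) = ⅕ (N(j, Z) = (⅕)*1 = ⅕)
u(F, q) = √5/5 (u(F, q) = √((q - q) + ⅕) = √(0 + ⅕) = √(⅕) = √5/5)
-264055/(-290123) + 28804/u(373, 294) = -264055/(-290123) + 28804/((√5/5)) = -264055*(-1/290123) + 28804*√5 = 264055/290123 + 28804*√5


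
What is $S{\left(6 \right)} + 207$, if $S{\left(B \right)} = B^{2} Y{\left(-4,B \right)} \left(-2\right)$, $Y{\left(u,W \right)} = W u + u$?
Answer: $2223$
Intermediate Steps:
$Y{\left(u,W \right)} = u + W u$
$S{\left(B \right)} = - 2 B^{2} \left(-4 - 4 B\right)$ ($S{\left(B \right)} = B^{2} \left(- 4 \left(1 + B\right)\right) \left(-2\right) = B^{2} \left(-4 - 4 B\right) \left(-2\right) = - 2 B^{2} \left(-4 - 4 B\right)$)
$S{\left(6 \right)} + 207 = 8 \cdot 6^{2} \left(1 + 6\right) + 207 = 8 \cdot 36 \cdot 7 + 207 = 2016 + 207 = 2223$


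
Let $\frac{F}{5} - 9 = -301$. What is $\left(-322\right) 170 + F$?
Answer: $-56200$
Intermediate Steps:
$F = -1460$ ($F = 45 + 5 \left(-301\right) = 45 - 1505 = -1460$)
$\left(-322\right) 170 + F = \left(-322\right) 170 - 1460 = -54740 - 1460 = -56200$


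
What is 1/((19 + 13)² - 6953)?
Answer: -1/5929 ≈ -0.00016866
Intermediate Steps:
1/((19 + 13)² - 6953) = 1/(32² - 6953) = 1/(1024 - 6953) = 1/(-5929) = -1/5929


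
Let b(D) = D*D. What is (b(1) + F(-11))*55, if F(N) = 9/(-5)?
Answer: -44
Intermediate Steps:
b(D) = D**2
F(N) = -9/5 (F(N) = 9*(-1/5) = -9/5)
(b(1) + F(-11))*55 = (1**2 - 9/5)*55 = (1 - 9/5)*55 = -4/5*55 = -44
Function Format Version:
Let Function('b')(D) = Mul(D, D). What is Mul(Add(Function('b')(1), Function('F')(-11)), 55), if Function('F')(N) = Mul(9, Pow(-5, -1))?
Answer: -44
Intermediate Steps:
Function('b')(D) = Pow(D, 2)
Function('F')(N) = Rational(-9, 5) (Function('F')(N) = Mul(9, Rational(-1, 5)) = Rational(-9, 5))
Mul(Add(Function('b')(1), Function('F')(-11)), 55) = Mul(Add(Pow(1, 2), Rational(-9, 5)), 55) = Mul(Add(1, Rational(-9, 5)), 55) = Mul(Rational(-4, 5), 55) = -44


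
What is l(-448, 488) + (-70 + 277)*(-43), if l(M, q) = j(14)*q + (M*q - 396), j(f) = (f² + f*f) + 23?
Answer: -25401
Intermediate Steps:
j(f) = 23 + 2*f² (j(f) = (f² + f²) + 23 = 2*f² + 23 = 23 + 2*f²)
l(M, q) = -396 + 415*q + M*q (l(M, q) = (23 + 2*14²)*q + (M*q - 396) = (23 + 2*196)*q + (-396 + M*q) = (23 + 392)*q + (-396 + M*q) = 415*q + (-396 + M*q) = -396 + 415*q + M*q)
l(-448, 488) + (-70 + 277)*(-43) = (-396 + 415*488 - 448*488) + (-70 + 277)*(-43) = (-396 + 202520 - 218624) + 207*(-43) = -16500 - 8901 = -25401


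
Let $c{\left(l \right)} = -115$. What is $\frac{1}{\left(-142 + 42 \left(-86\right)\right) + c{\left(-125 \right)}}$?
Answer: $- \frac{1}{3869} \approx -0.00025846$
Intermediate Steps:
$\frac{1}{\left(-142 + 42 \left(-86\right)\right) + c{\left(-125 \right)}} = \frac{1}{\left(-142 + 42 \left(-86\right)\right) - 115} = \frac{1}{\left(-142 - 3612\right) - 115} = \frac{1}{-3754 - 115} = \frac{1}{-3869} = - \frac{1}{3869}$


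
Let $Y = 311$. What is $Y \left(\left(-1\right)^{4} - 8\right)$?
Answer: $-2177$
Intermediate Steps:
$Y \left(\left(-1\right)^{4} - 8\right) = 311 \left(\left(-1\right)^{4} - 8\right) = 311 \left(1 - 8\right) = 311 \left(-7\right) = -2177$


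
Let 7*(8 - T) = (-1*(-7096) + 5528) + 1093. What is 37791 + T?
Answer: 250876/7 ≈ 35839.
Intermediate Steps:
T = -13661/7 (T = 8 - ((-1*(-7096) + 5528) + 1093)/7 = 8 - ((7096 + 5528) + 1093)/7 = 8 - (12624 + 1093)/7 = 8 - 1/7*13717 = 8 - 13717/7 = -13661/7 ≈ -1951.6)
37791 + T = 37791 - 13661/7 = 250876/7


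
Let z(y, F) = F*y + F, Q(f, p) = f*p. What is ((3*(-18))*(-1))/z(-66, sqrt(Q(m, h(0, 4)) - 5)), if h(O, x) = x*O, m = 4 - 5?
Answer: 54*I*sqrt(5)/325 ≈ 0.37153*I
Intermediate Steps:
m = -1
h(O, x) = O*x
z(y, F) = F + F*y
((3*(-18))*(-1))/z(-66, sqrt(Q(m, h(0, 4)) - 5)) = ((3*(-18))*(-1))/((sqrt(-0*4 - 5)*(1 - 66))) = (-54*(-1))/((sqrt(-1*0 - 5)*(-65))) = 54/((sqrt(0 - 5)*(-65))) = 54/((sqrt(-5)*(-65))) = 54/(((I*sqrt(5))*(-65))) = 54/((-65*I*sqrt(5))) = 54*(I*sqrt(5)/325) = 54*I*sqrt(5)/325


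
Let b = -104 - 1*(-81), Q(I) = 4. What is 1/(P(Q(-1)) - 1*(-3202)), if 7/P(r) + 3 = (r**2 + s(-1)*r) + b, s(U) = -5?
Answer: 30/96053 ≈ 0.00031233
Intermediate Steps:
b = -23 (b = -104 + 81 = -23)
P(r) = 7/(-26 + r**2 - 5*r) (P(r) = 7/(-3 + ((r**2 - 5*r) - 23)) = 7/(-3 + (-23 + r**2 - 5*r)) = 7/(-26 + r**2 - 5*r))
1/(P(Q(-1)) - 1*(-3202)) = 1/(7/(-26 + 4**2 - 5*4) - 1*(-3202)) = 1/(7/(-26 + 16 - 20) + 3202) = 1/(7/(-30) + 3202) = 1/(7*(-1/30) + 3202) = 1/(-7/30 + 3202) = 1/(96053/30) = 30/96053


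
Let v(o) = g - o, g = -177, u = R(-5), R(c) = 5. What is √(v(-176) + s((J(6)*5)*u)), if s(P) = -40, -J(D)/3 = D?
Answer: I*√41 ≈ 6.4031*I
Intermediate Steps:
u = 5
J(D) = -3*D
v(o) = -177 - o
√(v(-176) + s((J(6)*5)*u)) = √((-177 - 1*(-176)) - 40) = √((-177 + 176) - 40) = √(-1 - 40) = √(-41) = I*√41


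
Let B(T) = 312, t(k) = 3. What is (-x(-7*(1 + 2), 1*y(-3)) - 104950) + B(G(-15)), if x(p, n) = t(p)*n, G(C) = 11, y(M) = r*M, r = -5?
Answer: -104683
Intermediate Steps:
y(M) = -5*M
x(p, n) = 3*n
(-x(-7*(1 + 2), 1*y(-3)) - 104950) + B(G(-15)) = (-3*1*(-5*(-3)) - 104950) + 312 = (-3*1*15 - 104950) + 312 = (-3*15 - 104950) + 312 = (-1*45 - 104950) + 312 = (-45 - 104950) + 312 = -104995 + 312 = -104683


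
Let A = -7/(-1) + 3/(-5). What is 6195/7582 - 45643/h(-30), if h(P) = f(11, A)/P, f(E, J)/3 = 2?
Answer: 1730332325/7582 ≈ 2.2822e+5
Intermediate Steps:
A = 32/5 (A = -7*(-1) + 3*(-⅕) = 7 - ⅗ = 32/5 ≈ 6.4000)
f(E, J) = 6 (f(E, J) = 3*2 = 6)
h(P) = 6/P
6195/7582 - 45643/h(-30) = 6195/7582 - 45643/(6/(-30)) = 6195*(1/7582) - 45643/(6*(-1/30)) = 6195/7582 - 45643/(-⅕) = 6195/7582 - 45643*(-5) = 6195/7582 + 228215 = 1730332325/7582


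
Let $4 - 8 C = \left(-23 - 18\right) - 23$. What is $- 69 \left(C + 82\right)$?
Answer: $- \frac{12489}{2} \approx -6244.5$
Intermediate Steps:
$C = \frac{17}{2}$ ($C = \frac{1}{2} - \frac{\left(-23 - 18\right) - 23}{8} = \frac{1}{2} - \frac{-41 - 23}{8} = \frac{1}{2} - -8 = \frac{1}{2} + 8 = \frac{17}{2} \approx 8.5$)
$- 69 \left(C + 82\right) = - 69 \left(\frac{17}{2} + 82\right) = \left(-69\right) \frac{181}{2} = - \frac{12489}{2}$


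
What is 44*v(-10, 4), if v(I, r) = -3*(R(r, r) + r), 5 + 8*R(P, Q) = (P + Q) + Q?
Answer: -1287/2 ≈ -643.50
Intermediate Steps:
R(P, Q) = -5/8 + Q/4 + P/8 (R(P, Q) = -5/8 + ((P + Q) + Q)/8 = -5/8 + (P + 2*Q)/8 = -5/8 + (Q/4 + P/8) = -5/8 + Q/4 + P/8)
v(I, r) = 15/8 - 33*r/8 (v(I, r) = -3*((-5/8 + r/4 + r/8) + r) = -3*((-5/8 + 3*r/8) + r) = -3*(-5/8 + 11*r/8) = 15/8 - 33*r/8)
44*v(-10, 4) = 44*(15/8 - 33/8*4) = 44*(15/8 - 33/2) = 44*(-117/8) = -1287/2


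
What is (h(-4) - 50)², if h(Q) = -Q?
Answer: 2116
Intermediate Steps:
(h(-4) - 50)² = (-1*(-4) - 50)² = (4 - 50)² = (-46)² = 2116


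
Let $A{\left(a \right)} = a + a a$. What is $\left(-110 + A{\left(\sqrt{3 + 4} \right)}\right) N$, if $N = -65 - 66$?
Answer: $13493 - 131 \sqrt{7} \approx 13146.0$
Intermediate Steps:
$A{\left(a \right)} = a + a^{2}$
$N = -131$ ($N = -65 - 66 = -131$)
$\left(-110 + A{\left(\sqrt{3 + 4} \right)}\right) N = \left(-110 + \sqrt{3 + 4} \left(1 + \sqrt{3 + 4}\right)\right) \left(-131\right) = \left(-110 + \sqrt{7} \left(1 + \sqrt{7}\right)\right) \left(-131\right) = 14410 - 131 \sqrt{7} \left(1 + \sqrt{7}\right)$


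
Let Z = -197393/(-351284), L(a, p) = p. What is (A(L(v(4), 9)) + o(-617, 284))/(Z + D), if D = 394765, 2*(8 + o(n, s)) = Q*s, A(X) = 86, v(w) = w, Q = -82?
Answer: -4062950744/138674825653 ≈ -0.029298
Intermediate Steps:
o(n, s) = -8 - 41*s (o(n, s) = -8 + (-82*s)/2 = -8 - 41*s)
Z = 197393/351284 (Z = -197393*(-1/351284) = 197393/351284 ≈ 0.56192)
(A(L(v(4), 9)) + o(-617, 284))/(Z + D) = (86 + (-8 - 41*284))/(197393/351284 + 394765) = (86 + (-8 - 11644))/(138674825653/351284) = (86 - 11652)*(351284/138674825653) = -11566*351284/138674825653 = -4062950744/138674825653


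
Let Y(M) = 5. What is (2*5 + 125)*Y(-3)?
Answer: 675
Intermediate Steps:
(2*5 + 125)*Y(-3) = (2*5 + 125)*5 = (10 + 125)*5 = 135*5 = 675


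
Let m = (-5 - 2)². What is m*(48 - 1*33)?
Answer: 735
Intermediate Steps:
m = 49 (m = (-7)² = 49)
m*(48 - 1*33) = 49*(48 - 1*33) = 49*(48 - 33) = 49*15 = 735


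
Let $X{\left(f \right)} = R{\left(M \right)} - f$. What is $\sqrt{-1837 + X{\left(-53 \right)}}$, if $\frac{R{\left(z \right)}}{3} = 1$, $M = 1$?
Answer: $i \sqrt{1781} \approx 42.202 i$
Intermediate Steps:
$R{\left(z \right)} = 3$ ($R{\left(z \right)} = 3 \cdot 1 = 3$)
$X{\left(f \right)} = 3 - f$
$\sqrt{-1837 + X{\left(-53 \right)}} = \sqrt{-1837 + \left(3 - -53\right)} = \sqrt{-1837 + \left(3 + 53\right)} = \sqrt{-1837 + 56} = \sqrt{-1781} = i \sqrt{1781}$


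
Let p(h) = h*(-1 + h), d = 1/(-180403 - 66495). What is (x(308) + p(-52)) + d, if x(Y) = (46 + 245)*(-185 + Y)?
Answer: 9517671001/246898 ≈ 38549.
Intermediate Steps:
x(Y) = -53835 + 291*Y (x(Y) = 291*(-185 + Y) = -53835 + 291*Y)
d = -1/246898 (d = 1/(-246898) = -1/246898 ≈ -4.0503e-6)
(x(308) + p(-52)) + d = ((-53835 + 291*308) - 52*(-1 - 52)) - 1/246898 = ((-53835 + 89628) - 52*(-53)) - 1/246898 = (35793 + 2756) - 1/246898 = 38549 - 1/246898 = 9517671001/246898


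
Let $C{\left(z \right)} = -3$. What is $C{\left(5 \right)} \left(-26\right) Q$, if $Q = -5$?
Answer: $-390$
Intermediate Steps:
$C{\left(5 \right)} \left(-26\right) Q = \left(-3\right) \left(-26\right) \left(-5\right) = 78 \left(-5\right) = -390$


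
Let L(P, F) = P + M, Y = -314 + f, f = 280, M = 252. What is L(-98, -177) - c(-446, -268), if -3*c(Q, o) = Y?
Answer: 428/3 ≈ 142.67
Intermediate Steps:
Y = -34 (Y = -314 + 280 = -34)
L(P, F) = 252 + P (L(P, F) = P + 252 = 252 + P)
c(Q, o) = 34/3 (c(Q, o) = -⅓*(-34) = 34/3)
L(-98, -177) - c(-446, -268) = (252 - 98) - 1*34/3 = 154 - 34/3 = 428/3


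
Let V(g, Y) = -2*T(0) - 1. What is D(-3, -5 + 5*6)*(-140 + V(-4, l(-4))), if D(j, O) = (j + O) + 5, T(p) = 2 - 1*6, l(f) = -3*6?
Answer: -3591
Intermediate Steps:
l(f) = -18
T(p) = -4 (T(p) = 2 - 6 = -4)
D(j, O) = 5 + O + j (D(j, O) = (O + j) + 5 = 5 + O + j)
V(g, Y) = 7 (V(g, Y) = -2*(-4) - 1 = 8 - 1 = 7)
D(-3, -5 + 5*6)*(-140 + V(-4, l(-4))) = (5 + (-5 + 5*6) - 3)*(-140 + 7) = (5 + (-5 + 30) - 3)*(-133) = (5 + 25 - 3)*(-133) = 27*(-133) = -3591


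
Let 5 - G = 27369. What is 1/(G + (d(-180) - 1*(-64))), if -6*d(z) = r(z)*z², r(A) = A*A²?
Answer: 1/31492772700 ≈ 3.1753e-11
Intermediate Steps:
r(A) = A³
G = -27364 (G = 5 - 1*27369 = 5 - 27369 = -27364)
d(z) = -z⁵/6 (d(z) = -z³*z²/6 = -z⁵/6)
1/(G + (d(-180) - 1*(-64))) = 1/(-27364 + (-⅙*(-180)⁵ - 1*(-64))) = 1/(-27364 + (-⅙*(-188956800000) + 64)) = 1/(-27364 + (31492800000 + 64)) = 1/(-27364 + 31492800064) = 1/31492772700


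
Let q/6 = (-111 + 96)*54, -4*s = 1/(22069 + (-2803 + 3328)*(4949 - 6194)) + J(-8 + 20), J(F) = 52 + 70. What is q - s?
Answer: -12200398809/2526224 ≈ -4829.5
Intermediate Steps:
J(F) = 122
s = -77049831/2526224 (s = -(1/(22069 + (-2803 + 3328)*(4949 - 6194)) + 122)/4 = -(1/(22069 + 525*(-1245)) + 122)/4 = -(1/(22069 - 653625) + 122)/4 = -(1/(-631556) + 122)/4 = -(-1/631556 + 122)/4 = -¼*77049831/631556 = -77049831/2526224 ≈ -30.500)
q = -4860 (q = 6*((-111 + 96)*54) = 6*(-15*54) = 6*(-810) = -4860)
q - s = -4860 - 1*(-77049831/2526224) = -4860 + 77049831/2526224 = -12200398809/2526224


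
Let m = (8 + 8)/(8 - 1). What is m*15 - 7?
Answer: 191/7 ≈ 27.286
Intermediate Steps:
m = 16/7 ≈ 2.2857
m*15 - 7 = (16/7)*15 - 7 = 240/7 - 7 = 191/7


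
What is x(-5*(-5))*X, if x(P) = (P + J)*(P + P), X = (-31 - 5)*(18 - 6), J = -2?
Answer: -496800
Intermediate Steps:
X = -432 (X = -36*12 = -432)
x(P) = 2*P*(-2 + P) (x(P) = (P - 2)*(P + P) = (-2 + P)*(2*P) = 2*P*(-2 + P))
x(-5*(-5))*X = (2*(-5*(-5))*(-2 - 5*(-5)))*(-432) = (2*25*(-2 + 25))*(-432) = (2*25*23)*(-432) = 1150*(-432) = -496800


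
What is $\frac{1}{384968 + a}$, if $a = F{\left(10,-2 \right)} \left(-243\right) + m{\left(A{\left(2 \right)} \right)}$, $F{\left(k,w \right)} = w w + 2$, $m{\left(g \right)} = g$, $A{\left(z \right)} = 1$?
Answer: $\frac{1}{383511} \approx 2.6075 \cdot 10^{-6}$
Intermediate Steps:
$F{\left(k,w \right)} = 2 + w^{2}$ ($F{\left(k,w \right)} = w^{2} + 2 = 2 + w^{2}$)
$a = -1457$ ($a = \left(2 + \left(-2\right)^{2}\right) \left(-243\right) + 1 = \left(2 + 4\right) \left(-243\right) + 1 = 6 \left(-243\right) + 1 = -1458 + 1 = -1457$)
$\frac{1}{384968 + a} = \frac{1}{384968 - 1457} = \frac{1}{383511}$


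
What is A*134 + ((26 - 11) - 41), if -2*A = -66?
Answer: 4396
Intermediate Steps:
A = 33 (A = -1/2*(-66) = 33)
A*134 + ((26 - 11) - 41) = 33*134 + ((26 - 11) - 41) = 4422 + (15 - 41) = 4422 - 26 = 4396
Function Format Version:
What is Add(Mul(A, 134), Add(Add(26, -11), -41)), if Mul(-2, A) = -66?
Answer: 4396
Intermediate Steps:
A = 33 (A = Mul(Rational(-1, 2), -66) = 33)
Add(Mul(A, 134), Add(Add(26, -11), -41)) = Add(Mul(33, 134), Add(Add(26, -11), -41)) = Add(4422, Add(15, -41)) = Add(4422, -26) = 4396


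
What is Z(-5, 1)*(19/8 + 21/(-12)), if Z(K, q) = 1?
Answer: 5/8 ≈ 0.62500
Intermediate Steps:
Z(-5, 1)*(19/8 + 21/(-12)) = 1*(19/8 + 21/(-12)) = 1*(19*(⅛) + 21*(-1/12)) = 1*(19/8 - 7/4) = 1*(5/8) = 5/8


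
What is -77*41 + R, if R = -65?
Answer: -3222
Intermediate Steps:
-77*41 + R = -77*41 - 65 = -3157 - 65 = -3222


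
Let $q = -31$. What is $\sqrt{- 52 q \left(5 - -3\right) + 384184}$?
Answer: $6 \sqrt{11030} \approx 630.14$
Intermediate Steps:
$\sqrt{- 52 q \left(5 - -3\right) + 384184} = \sqrt{\left(-52\right) \left(-31\right) \left(5 - -3\right) + 384184} = \sqrt{1612 \left(5 + 3\right) + 384184} = \sqrt{1612 \cdot 8 + 384184} = \sqrt{12896 + 384184} = \sqrt{397080} = 6 \sqrt{11030}$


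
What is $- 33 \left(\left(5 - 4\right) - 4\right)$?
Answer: $99$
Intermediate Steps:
$- 33 \left(\left(5 - 4\right) - 4\right) = - 33 \left(1 - 4\right) = \left(-33\right) \left(-3\right) = 99$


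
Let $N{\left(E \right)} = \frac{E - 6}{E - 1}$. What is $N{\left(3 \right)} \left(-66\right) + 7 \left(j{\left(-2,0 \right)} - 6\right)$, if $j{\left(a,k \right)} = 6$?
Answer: $99$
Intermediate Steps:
$N{\left(E \right)} = \frac{-6 + E}{-1 + E}$
$N{\left(3 \right)} \left(-66\right) + 7 \left(j{\left(-2,0 \right)} - 6\right) = \frac{-6 + 3}{-1 + 3} \left(-66\right) + 7 \left(6 - 6\right) = \frac{1}{2} \left(-3\right) \left(-66\right) + 7 \cdot 0 = \frac{1}{2} \left(-3\right) \left(-66\right) + 0 = \left(- \frac{3}{2}\right) \left(-66\right) + 0 = 99 + 0 = 99$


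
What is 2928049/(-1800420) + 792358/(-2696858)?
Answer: -4661554780201/2427738540180 ≈ -1.9201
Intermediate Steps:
2928049/(-1800420) + 792358/(-2696858) = 2928049*(-1/1800420) + 792358*(-1/2696858) = -2928049/1800420 - 396179/1348429 = -4661554780201/2427738540180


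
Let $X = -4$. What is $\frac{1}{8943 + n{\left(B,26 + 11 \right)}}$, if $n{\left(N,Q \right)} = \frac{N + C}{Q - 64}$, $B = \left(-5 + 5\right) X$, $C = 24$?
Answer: $\frac{9}{80479} \approx 0.00011183$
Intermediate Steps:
$B = 0$ ($B = \left(-5 + 5\right) \left(-4\right) = 0 \left(-4\right) = 0$)
$n{\left(N,Q \right)} = \frac{24 + N}{-64 + Q}$ ($n{\left(N,Q \right)} = \frac{N + 24}{Q - 64} = \frac{24 + N}{-64 + Q}$)
$\frac{1}{8943 + n{\left(B,26 + 11 \right)}} = \frac{1}{8943 + \frac{24 + 0}{-64 + \left(26 + 11\right)}} = \frac{1}{8943 + \frac{1}{-64 + 37} \cdot 24} = \frac{1}{8943 + \frac{1}{-27} \cdot 24} = \frac{1}{8943 - \frac{8}{9}} = \frac{1}{\frac{80479}{9}} = \frac{9}{80479}$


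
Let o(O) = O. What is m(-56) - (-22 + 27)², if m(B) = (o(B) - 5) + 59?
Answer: -27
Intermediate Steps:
m(B) = 54 + B (m(B) = (B - 5) + 59 = (-5 + B) + 59 = 54 + B)
m(-56) - (-22 + 27)² = (54 - 56) - (-22 + 27)² = -2 - 1*5² = -2 - 1*25 = -2 - 25 = -27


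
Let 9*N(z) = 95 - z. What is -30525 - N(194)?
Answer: -30514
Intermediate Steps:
N(z) = 95/9 - z/9 (N(z) = (95 - z)/9 = 95/9 - z/9)
-30525 - N(194) = -30525 - (95/9 - 1/9*194) = -30525 - (95/9 - 194/9) = -30525 - 1*(-11) = -30525 + 11 = -30514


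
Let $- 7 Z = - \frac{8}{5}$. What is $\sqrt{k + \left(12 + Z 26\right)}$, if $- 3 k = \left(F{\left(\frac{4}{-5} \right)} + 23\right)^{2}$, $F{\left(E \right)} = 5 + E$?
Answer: $\frac{2 i \sqrt{630273}}{105} \approx 15.122 i$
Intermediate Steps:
$Z = \frac{8}{35}$ ($Z = - \frac{\left(-8\right) \frac{1}{5}}{7} = \left(- \frac{1}{7}\right) \left(- \frac{8}{5}\right) = \frac{8}{35} \approx 0.22857$)
$k = - \frac{18496}{75}$ ($k = - \frac{\left(\left(5 + \frac{4}{-5}\right) + 23\right)^{2}}{3} = - \frac{\left(\left(5 + 4 \left(- \frac{1}{5}\right)\right) + 23\right)^{2}}{3} = - \frac{\left(\left(5 - \frac{4}{5}\right) + 23\right)^{2}}{3} = - \frac{\left(\frac{21}{5} + 23\right)^{2}}{3} = - \frac{\left(\frac{136}{5}\right)^{2}}{3} = \left(- \frac{1}{3}\right) \frac{18496}{25} = - \frac{18496}{75} \approx -246.61$)
$\sqrt{k + \left(12 + Z 26\right)} = \sqrt{- \frac{18496}{75} + \left(12 + \frac{8}{35} \cdot 26\right)} = \sqrt{- \frac{18496}{75} + \left(12 + \frac{208}{35}\right)} = \sqrt{- \frac{18496}{75} + \frac{628}{35}} = \sqrt{- \frac{120052}{525}} = \frac{2 i \sqrt{630273}}{105}$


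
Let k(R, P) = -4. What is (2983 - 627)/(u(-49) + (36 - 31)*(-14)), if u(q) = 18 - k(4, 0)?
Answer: -589/12 ≈ -49.083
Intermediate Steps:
u(q) = 22 (u(q) = 18 - 1*(-4) = 18 + 4 = 22)
(2983 - 627)/(u(-49) + (36 - 31)*(-14)) = (2983 - 627)/(22 + (36 - 31)*(-14)) = 2356/(22 + 5*(-14)) = 2356/(22 - 70) = 2356/(-48) = 2356*(-1/48) = -589/12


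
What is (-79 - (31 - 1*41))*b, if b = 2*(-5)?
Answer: 690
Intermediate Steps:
b = -10
(-79 - (31 - 1*41))*b = (-79 - (31 - 1*41))*(-10) = (-79 - (31 - 41))*(-10) = (-79 - 1*(-10))*(-10) = (-79 + 10)*(-10) = -69*(-10) = 690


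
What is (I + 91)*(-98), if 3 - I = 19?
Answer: -7350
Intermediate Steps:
I = -16 (I = 3 - 1*19 = 3 - 19 = -16)
(I + 91)*(-98) = (-16 + 91)*(-98) = 75*(-98) = -7350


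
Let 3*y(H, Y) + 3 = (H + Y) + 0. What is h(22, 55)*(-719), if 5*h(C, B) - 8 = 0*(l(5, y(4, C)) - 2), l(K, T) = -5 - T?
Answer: -5752/5 ≈ -1150.4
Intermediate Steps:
y(H, Y) = -1 + H/3 + Y/3 (y(H, Y) = -1 + ((H + Y) + 0)/3 = -1 + (H + Y)/3 = -1 + (H/3 + Y/3) = -1 + H/3 + Y/3)
h(C, B) = 8/5 (h(C, B) = 8/5 + (0*((-5 - (-1 + (⅓)*4 + C/3)) - 2))/5 = 8/5 + (0*((-5 - (-1 + 4/3 + C/3)) - 2))/5 = 8/5 + (0*((-5 - (⅓ + C/3)) - 2))/5 = 8/5 + (0*((-5 + (-⅓ - C/3)) - 2))/5 = 8/5 + (0*((-16/3 - C/3) - 2))/5 = 8/5 + (0*(-22/3 - C/3))/5 = 8/5 + (⅕)*0 = 8/5 + 0 = 8/5)
h(22, 55)*(-719) = (8/5)*(-719) = -5752/5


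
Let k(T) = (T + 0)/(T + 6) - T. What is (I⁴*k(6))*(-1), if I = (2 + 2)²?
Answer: 360448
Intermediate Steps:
I = 16 (I = 4² = 16)
k(T) = -T + T/(6 + T) (k(T) = T/(6 + T) - T = -T + T/(6 + T))
(I⁴*k(6))*(-1) = (16⁴*(-1*6*(5 + 6)/(6 + 6)))*(-1) = (65536*(-1*6*11/12))*(-1) = (65536*(-1*6*1/12*11))*(-1) = (65536*(-11/2))*(-1) = -360448*(-1) = 360448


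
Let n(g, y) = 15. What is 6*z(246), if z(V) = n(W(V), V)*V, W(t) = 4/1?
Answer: 22140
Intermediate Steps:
W(t) = 4 (W(t) = 4*1 = 4)
z(V) = 15*V
6*z(246) = 6*(15*246) = 6*3690 = 22140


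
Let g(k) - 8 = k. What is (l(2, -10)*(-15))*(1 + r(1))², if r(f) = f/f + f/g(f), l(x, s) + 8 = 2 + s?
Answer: 28880/27 ≈ 1069.6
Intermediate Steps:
g(k) = 8 + k
l(x, s) = -6 + s (l(x, s) = -8 + (2 + s) = -6 + s)
r(f) = 1 + f/(8 + f) (r(f) = f/f + f/(8 + f) = 1 + f/(8 + f))
(l(2, -10)*(-15))*(1 + r(1))² = ((-6 - 10)*(-15))*(1 + 2*(4 + 1)/(8 + 1))² = (-16*(-15))*(1 + 2*5/9)² = 240*(1 + 2*(⅑)*5)² = 240*(1 + 10/9)² = 240*(19/9)² = 240*(361/81) = 28880/27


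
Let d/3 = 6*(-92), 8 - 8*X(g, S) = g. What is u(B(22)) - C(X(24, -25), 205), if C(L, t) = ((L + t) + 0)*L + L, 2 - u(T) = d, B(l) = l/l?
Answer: 2066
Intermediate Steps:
X(g, S) = 1 - g/8
B(l) = 1
d = -1656 (d = 3*(6*(-92)) = 3*(-552) = -1656)
u(T) = 1658 (u(T) = 2 - 1*(-1656) = 2 + 1656 = 1658)
C(L, t) = L + L*(L + t) (C(L, t) = (L + t)*L + L = L*(L + t) + L = L + L*(L + t))
u(B(22)) - C(X(24, -25), 205) = 1658 - (1 - ⅛*24)*(1 + (1 - ⅛*24) + 205) = 1658 - (1 - 3)*(1 + (1 - 3) + 205) = 1658 - (-2)*(1 - 2 + 205) = 1658 - (-2)*204 = 1658 - 1*(-408) = 1658 + 408 = 2066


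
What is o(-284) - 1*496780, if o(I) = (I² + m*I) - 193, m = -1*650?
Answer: -231717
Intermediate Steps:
m = -650
o(I) = -193 + I² - 650*I (o(I) = (I² - 650*I) - 193 = -193 + I² - 650*I)
o(-284) - 1*496780 = (-193 + (-284)² - 650*(-284)) - 1*496780 = (-193 + 80656 + 184600) - 496780 = 265063 - 496780 = -231717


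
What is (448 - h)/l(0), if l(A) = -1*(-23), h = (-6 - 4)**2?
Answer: 348/23 ≈ 15.130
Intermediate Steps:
h = 100 (h = (-10)**2 = 100)
l(A) = 23
(448 - h)/l(0) = (448 - 1*100)/23 = (448 - 100)*(1/23) = 348*(1/23) = 348/23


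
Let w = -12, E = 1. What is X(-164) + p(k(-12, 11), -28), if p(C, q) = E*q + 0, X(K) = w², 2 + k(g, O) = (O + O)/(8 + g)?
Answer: 116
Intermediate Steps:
k(g, O) = -2 + 2*O/(8 + g) (k(g, O) = -2 + (O + O)/(8 + g) = -2 + (2*O)/(8 + g) = -2 + 2*O/(8 + g))
X(K) = 144 (X(K) = (-12)² = 144)
p(C, q) = q (p(C, q) = 1*q + 0 = q + 0 = q)
X(-164) + p(k(-12, 11), -28) = 144 - 28 = 116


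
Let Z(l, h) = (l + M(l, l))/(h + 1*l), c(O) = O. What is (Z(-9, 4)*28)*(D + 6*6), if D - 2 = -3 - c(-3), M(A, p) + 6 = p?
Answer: 25536/5 ≈ 5107.2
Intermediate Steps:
M(A, p) = -6 + p
Z(l, h) = (-6 + 2*l)/(h + l) (Z(l, h) = (l + (-6 + l))/(h + 1*l) = (-6 + 2*l)/(h + l))
D = 2 (D = 2 + (-3 - 1*(-3)) = 2 + (-3 + 3) = 2 + 0 = 2)
(Z(-9, 4)*28)*(D + 6*6) = ((2*(-3 - 9)/(4 - 9))*28)*(2 + 6*6) = ((2*(-12)/(-5))*28)*(2 + 36) = ((2*(-1/5)*(-12))*28)*38 = ((24/5)*28)*38 = (672/5)*38 = 25536/5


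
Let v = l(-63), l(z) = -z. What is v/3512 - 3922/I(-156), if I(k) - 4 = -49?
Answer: 13776899/158040 ≈ 87.173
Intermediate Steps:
I(k) = -45 (I(k) = 4 - 49 = -45)
v = 63 (v = -1*(-63) = 63)
v/3512 - 3922/I(-156) = 63/3512 - 3922/(-45) = 63*(1/3512) - 3922*(-1/45) = 63/3512 + 3922/45 = 13776899/158040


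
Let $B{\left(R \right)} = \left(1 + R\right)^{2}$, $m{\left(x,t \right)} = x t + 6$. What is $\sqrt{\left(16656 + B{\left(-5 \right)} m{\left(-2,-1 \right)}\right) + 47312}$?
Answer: $4 \sqrt{4006} \approx 253.17$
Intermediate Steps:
$m{\left(x,t \right)} = 6 + t x$ ($m{\left(x,t \right)} = t x + 6 = 6 + t x$)
$\sqrt{\left(16656 + B{\left(-5 \right)} m{\left(-2,-1 \right)}\right) + 47312} = \sqrt{\left(16656 + \left(1 - 5\right)^{2} \left(6 - -2\right)\right) + 47312} = \sqrt{\left(16656 + \left(-4\right)^{2} \left(6 + 2\right)\right) + 47312} = \sqrt{\left(16656 + 16 \cdot 8\right) + 47312} = \sqrt{\left(16656 + 128\right) + 47312} = \sqrt{16784 + 47312} = \sqrt{64096} = 4 \sqrt{4006}$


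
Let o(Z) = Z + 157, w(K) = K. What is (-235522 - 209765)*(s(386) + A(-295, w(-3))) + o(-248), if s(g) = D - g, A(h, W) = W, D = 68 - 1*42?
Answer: 161639090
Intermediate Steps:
D = 26 (D = 68 - 42 = 26)
o(Z) = 157 + Z
s(g) = 26 - g
(-235522 - 209765)*(s(386) + A(-295, w(-3))) + o(-248) = (-235522 - 209765)*((26 - 1*386) - 3) + (157 - 248) = -445287*((26 - 386) - 3) - 91 = -445287*(-360 - 3) - 91 = -445287*(-363) - 91 = 161639181 - 91 = 161639090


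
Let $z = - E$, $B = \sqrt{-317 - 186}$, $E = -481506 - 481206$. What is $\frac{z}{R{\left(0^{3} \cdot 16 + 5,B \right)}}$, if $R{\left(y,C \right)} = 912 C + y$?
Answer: $\frac{4813560}{418367257} - \frac{877993344 i \sqrt{503}}{418367257} \approx 0.011506 - 47.067 i$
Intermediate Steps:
$E = -962712$ ($E = -481506 - 481206 = -962712$)
$B = i \sqrt{503}$ ($B = \sqrt{-503} = i \sqrt{503} \approx 22.428 i$)
$R{\left(y,C \right)} = y + 912 C$
$z = 962712$ ($z = \left(-1\right) \left(-962712\right) = 962712$)
$\frac{z}{R{\left(0^{3} \cdot 16 + 5,B \right)}} = \frac{962712}{\left(0^{3} \cdot 16 + 5\right) + 912 i \sqrt{503}} = \frac{962712}{\left(0 \cdot 16 + 5\right) + 912 i \sqrt{503}} = \frac{962712}{\left(0 + 5\right) + 912 i \sqrt{503}} = \frac{962712}{5 + 912 i \sqrt{503}}$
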